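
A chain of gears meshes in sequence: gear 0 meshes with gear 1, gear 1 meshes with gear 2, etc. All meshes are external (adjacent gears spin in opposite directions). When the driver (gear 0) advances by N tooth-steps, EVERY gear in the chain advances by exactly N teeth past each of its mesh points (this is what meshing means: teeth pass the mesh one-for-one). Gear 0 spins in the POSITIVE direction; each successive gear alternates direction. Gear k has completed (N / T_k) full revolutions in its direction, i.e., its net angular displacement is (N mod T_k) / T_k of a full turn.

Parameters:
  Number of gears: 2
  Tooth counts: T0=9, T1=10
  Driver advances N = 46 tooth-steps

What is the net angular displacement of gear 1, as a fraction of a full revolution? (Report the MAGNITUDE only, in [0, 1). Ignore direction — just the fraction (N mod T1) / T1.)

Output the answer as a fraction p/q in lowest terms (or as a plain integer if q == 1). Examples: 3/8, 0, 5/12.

Chain of 2 gears, tooth counts: [9, 10]
  gear 0: T0=9, direction=positive, advance = 46 mod 9 = 1 teeth = 1/9 turn
  gear 1: T1=10, direction=negative, advance = 46 mod 10 = 6 teeth = 6/10 turn
Gear 1: 46 mod 10 = 6
Fraction = 6 / 10 = 3/5 (gcd(6,10)=2) = 3/5

Answer: 3/5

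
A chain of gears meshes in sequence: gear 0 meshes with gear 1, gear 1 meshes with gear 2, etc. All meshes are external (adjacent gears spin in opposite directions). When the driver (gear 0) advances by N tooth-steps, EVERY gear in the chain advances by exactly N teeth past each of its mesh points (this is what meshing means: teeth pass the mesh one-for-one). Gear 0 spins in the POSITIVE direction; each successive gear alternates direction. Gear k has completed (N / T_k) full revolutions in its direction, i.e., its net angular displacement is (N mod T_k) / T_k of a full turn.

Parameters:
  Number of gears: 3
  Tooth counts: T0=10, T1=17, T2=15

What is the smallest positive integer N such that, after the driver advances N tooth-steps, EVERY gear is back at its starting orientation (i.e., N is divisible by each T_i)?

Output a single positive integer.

Gear k returns to start when N is a multiple of T_k.
All gears at start simultaneously when N is a common multiple of [10, 17, 15]; the smallest such N is lcm(10, 17, 15).
Start: lcm = T0 = 10
Fold in T1=17: gcd(10, 17) = 1; lcm(10, 17) = 10 * 17 / 1 = 170 / 1 = 170
Fold in T2=15: gcd(170, 15) = 5; lcm(170, 15) = 170 * 15 / 5 = 2550 / 5 = 510
Full cycle length = 510

Answer: 510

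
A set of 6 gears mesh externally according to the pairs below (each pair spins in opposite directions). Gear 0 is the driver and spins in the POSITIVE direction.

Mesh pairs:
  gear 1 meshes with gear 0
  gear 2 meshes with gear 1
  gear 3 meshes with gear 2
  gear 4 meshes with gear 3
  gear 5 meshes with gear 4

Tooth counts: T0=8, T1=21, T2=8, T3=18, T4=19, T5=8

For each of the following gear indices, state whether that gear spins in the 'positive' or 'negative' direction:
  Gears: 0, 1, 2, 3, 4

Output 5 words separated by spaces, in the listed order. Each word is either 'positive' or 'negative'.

Answer: positive negative positive negative positive

Derivation:
Gear 0 (driver): positive (depth 0)
  gear 1: meshes with gear 0 -> depth 1 -> negative (opposite of gear 0)
  gear 2: meshes with gear 1 -> depth 2 -> positive (opposite of gear 1)
  gear 3: meshes with gear 2 -> depth 3 -> negative (opposite of gear 2)
  gear 4: meshes with gear 3 -> depth 4 -> positive (opposite of gear 3)
  gear 5: meshes with gear 4 -> depth 5 -> negative (opposite of gear 4)
Queried indices 0, 1, 2, 3, 4 -> positive, negative, positive, negative, positive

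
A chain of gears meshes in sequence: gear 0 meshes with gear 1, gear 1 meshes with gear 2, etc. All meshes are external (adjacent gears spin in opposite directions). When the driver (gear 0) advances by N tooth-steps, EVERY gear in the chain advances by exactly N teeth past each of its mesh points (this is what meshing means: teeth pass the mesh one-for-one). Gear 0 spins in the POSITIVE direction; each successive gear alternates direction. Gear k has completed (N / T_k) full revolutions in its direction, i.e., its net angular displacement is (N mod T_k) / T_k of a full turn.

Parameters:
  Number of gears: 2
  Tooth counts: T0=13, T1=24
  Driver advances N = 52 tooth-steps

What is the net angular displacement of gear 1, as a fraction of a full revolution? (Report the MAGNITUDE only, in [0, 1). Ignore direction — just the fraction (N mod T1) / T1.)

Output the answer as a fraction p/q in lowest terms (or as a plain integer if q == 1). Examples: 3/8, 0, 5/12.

Chain of 2 gears, tooth counts: [13, 24]
  gear 0: T0=13, direction=positive, advance = 52 mod 13 = 0 teeth = 0/13 turn
  gear 1: T1=24, direction=negative, advance = 52 mod 24 = 4 teeth = 4/24 turn
Gear 1: 52 mod 24 = 4
Fraction = 4 / 24 = 1/6 (gcd(4,24)=4) = 1/6

Answer: 1/6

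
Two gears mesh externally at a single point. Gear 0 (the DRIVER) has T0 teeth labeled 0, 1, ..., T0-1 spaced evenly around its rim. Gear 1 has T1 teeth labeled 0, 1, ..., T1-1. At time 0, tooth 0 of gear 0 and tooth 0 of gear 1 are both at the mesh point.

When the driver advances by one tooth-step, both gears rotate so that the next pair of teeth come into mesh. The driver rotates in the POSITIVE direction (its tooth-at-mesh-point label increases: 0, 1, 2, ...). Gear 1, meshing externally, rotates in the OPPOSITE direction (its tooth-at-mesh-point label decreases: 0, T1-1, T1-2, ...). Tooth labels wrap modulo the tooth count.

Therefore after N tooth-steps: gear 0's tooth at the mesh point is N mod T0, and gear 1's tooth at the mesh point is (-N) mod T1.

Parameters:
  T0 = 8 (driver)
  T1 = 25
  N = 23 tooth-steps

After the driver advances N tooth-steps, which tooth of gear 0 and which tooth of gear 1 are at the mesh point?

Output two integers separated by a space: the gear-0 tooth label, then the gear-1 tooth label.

Gear 0 (driver, T0=8): tooth at mesh = N mod T0
  23 = 2 * 8 + 7, so 23 mod 8 = 7
  gear 0 tooth = 7
Gear 1 (driven, T1=25): tooth at mesh = (-N) mod T1
  23 = 0 * 25 + 23, so 23 mod 25 = 23
  (-23) mod 25 = (-23) mod 25 = 25 - 23 = 2
Mesh after 23 steps: gear-0 tooth 7 meets gear-1 tooth 2

Answer: 7 2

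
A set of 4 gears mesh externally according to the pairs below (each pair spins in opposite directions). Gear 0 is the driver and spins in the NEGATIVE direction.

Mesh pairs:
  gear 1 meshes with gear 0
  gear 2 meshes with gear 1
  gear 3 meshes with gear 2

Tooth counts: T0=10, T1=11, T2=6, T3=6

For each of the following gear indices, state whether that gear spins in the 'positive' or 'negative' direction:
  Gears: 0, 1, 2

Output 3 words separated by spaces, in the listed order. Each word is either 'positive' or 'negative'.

Answer: negative positive negative

Derivation:
Gear 0 (driver): negative (depth 0)
  gear 1: meshes with gear 0 -> depth 1 -> positive (opposite of gear 0)
  gear 2: meshes with gear 1 -> depth 2 -> negative (opposite of gear 1)
  gear 3: meshes with gear 2 -> depth 3 -> positive (opposite of gear 2)
Queried indices 0, 1, 2 -> negative, positive, negative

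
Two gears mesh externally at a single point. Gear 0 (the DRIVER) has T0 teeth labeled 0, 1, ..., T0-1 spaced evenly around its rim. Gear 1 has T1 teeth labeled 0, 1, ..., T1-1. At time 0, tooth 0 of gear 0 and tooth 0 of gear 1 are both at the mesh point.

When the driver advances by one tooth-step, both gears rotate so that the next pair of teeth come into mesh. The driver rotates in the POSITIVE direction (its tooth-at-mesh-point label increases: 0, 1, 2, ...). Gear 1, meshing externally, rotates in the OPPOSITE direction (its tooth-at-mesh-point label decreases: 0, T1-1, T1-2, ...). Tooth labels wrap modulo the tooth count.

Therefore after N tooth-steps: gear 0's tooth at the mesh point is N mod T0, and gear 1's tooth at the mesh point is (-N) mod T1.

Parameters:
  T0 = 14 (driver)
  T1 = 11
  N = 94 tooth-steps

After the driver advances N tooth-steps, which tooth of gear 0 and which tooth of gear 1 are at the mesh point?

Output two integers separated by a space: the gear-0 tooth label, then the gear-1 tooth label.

Gear 0 (driver, T0=14): tooth at mesh = N mod T0
  94 = 6 * 14 + 10, so 94 mod 14 = 10
  gear 0 tooth = 10
Gear 1 (driven, T1=11): tooth at mesh = (-N) mod T1
  94 = 8 * 11 + 6, so 94 mod 11 = 6
  (-94) mod 11 = (-6) mod 11 = 11 - 6 = 5
Mesh after 94 steps: gear-0 tooth 10 meets gear-1 tooth 5

Answer: 10 5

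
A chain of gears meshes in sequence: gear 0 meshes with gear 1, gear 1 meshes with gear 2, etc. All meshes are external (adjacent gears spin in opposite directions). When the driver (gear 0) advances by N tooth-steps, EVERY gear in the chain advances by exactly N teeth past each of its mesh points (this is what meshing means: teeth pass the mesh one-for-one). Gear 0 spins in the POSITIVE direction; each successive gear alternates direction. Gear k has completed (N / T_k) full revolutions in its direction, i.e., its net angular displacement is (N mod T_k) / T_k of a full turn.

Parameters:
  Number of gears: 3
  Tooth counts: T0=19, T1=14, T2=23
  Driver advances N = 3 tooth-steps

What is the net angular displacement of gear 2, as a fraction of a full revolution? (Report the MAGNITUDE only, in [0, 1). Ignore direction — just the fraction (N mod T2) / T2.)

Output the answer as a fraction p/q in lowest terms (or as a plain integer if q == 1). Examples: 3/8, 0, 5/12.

Chain of 3 gears, tooth counts: [19, 14, 23]
  gear 0: T0=19, direction=positive, advance = 3 mod 19 = 3 teeth = 3/19 turn
  gear 1: T1=14, direction=negative, advance = 3 mod 14 = 3 teeth = 3/14 turn
  gear 2: T2=23, direction=positive, advance = 3 mod 23 = 3 teeth = 3/23 turn
Gear 2: 3 mod 23 = 3
Fraction = 3 / 23 = 3/23 (gcd(3,23)=1) = 3/23

Answer: 3/23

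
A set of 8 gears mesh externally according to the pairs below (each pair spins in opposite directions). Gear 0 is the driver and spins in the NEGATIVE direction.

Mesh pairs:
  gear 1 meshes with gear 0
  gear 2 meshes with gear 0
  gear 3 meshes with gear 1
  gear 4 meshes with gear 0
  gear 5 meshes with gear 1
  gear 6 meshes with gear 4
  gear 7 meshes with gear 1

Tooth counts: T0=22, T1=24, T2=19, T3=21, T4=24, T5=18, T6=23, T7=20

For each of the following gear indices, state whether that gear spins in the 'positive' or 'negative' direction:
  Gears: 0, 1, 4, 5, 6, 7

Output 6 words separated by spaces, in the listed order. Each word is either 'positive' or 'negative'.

Answer: negative positive positive negative negative negative

Derivation:
Gear 0 (driver): negative (depth 0)
  gear 1: meshes with gear 0 -> depth 1 -> positive (opposite of gear 0)
  gear 2: meshes with gear 0 -> depth 1 -> positive (opposite of gear 0)
  gear 3: meshes with gear 1 -> depth 2 -> negative (opposite of gear 1)
  gear 4: meshes with gear 0 -> depth 1 -> positive (opposite of gear 0)
  gear 5: meshes with gear 1 -> depth 2 -> negative (opposite of gear 1)
  gear 6: meshes with gear 4 -> depth 2 -> negative (opposite of gear 4)
  gear 7: meshes with gear 1 -> depth 2 -> negative (opposite of gear 1)
Queried indices 0, 1, 4, 5, 6, 7 -> negative, positive, positive, negative, negative, negative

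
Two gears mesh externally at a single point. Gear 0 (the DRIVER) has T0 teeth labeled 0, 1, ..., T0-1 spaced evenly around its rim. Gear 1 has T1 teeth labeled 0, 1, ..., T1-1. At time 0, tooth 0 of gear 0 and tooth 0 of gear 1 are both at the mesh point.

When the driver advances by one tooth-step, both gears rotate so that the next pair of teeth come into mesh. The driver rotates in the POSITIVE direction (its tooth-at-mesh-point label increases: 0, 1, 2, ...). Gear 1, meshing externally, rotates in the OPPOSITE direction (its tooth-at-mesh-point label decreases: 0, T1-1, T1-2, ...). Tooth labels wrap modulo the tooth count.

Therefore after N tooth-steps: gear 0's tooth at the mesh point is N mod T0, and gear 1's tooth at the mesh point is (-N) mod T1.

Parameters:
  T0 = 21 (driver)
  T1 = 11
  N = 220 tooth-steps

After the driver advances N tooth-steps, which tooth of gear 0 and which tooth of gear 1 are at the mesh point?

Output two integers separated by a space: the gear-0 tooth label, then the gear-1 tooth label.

Answer: 10 0

Derivation:
Gear 0 (driver, T0=21): tooth at mesh = N mod T0
  220 = 10 * 21 + 10, so 220 mod 21 = 10
  gear 0 tooth = 10
Gear 1 (driven, T1=11): tooth at mesh = (-N) mod T1
  220 = 20 * 11 + 0, so 220 mod 11 = 0
  (-220) mod 11 = 0
Mesh after 220 steps: gear-0 tooth 10 meets gear-1 tooth 0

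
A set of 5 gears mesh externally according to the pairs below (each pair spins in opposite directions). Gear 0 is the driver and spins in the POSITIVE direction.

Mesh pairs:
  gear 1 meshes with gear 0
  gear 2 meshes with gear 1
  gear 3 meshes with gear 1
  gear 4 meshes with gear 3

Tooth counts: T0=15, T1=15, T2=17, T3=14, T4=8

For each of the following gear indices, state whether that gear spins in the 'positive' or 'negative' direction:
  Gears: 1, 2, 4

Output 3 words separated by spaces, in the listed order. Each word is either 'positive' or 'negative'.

Gear 0 (driver): positive (depth 0)
  gear 1: meshes with gear 0 -> depth 1 -> negative (opposite of gear 0)
  gear 2: meshes with gear 1 -> depth 2 -> positive (opposite of gear 1)
  gear 3: meshes with gear 1 -> depth 2 -> positive (opposite of gear 1)
  gear 4: meshes with gear 3 -> depth 3 -> negative (opposite of gear 3)
Queried indices 1, 2, 4 -> negative, positive, negative

Answer: negative positive negative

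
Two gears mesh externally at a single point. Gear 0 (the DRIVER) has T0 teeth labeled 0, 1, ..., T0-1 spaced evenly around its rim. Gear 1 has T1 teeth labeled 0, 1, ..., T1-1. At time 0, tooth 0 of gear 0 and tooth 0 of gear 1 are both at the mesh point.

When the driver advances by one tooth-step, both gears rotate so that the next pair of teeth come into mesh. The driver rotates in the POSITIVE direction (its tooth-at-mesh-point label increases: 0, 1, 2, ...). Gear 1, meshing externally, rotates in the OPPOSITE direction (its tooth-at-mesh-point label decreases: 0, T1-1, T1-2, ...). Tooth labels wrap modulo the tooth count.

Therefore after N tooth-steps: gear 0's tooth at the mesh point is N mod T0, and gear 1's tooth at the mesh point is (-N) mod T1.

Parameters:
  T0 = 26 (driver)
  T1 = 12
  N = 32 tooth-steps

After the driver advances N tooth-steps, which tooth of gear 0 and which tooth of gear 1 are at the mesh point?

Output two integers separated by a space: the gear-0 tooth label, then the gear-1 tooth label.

Gear 0 (driver, T0=26): tooth at mesh = N mod T0
  32 = 1 * 26 + 6, so 32 mod 26 = 6
  gear 0 tooth = 6
Gear 1 (driven, T1=12): tooth at mesh = (-N) mod T1
  32 = 2 * 12 + 8, so 32 mod 12 = 8
  (-32) mod 12 = (-8) mod 12 = 12 - 8 = 4
Mesh after 32 steps: gear-0 tooth 6 meets gear-1 tooth 4

Answer: 6 4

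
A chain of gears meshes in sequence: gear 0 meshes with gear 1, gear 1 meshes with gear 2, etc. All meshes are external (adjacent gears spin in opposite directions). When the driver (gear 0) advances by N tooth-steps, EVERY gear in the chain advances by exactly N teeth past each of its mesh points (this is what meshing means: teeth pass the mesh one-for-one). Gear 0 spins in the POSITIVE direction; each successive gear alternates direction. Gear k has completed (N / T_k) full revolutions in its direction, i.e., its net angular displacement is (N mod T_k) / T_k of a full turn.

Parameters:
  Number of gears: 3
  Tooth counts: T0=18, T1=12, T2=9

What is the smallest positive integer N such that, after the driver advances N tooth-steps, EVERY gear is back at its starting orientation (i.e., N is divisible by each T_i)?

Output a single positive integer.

Answer: 36

Derivation:
Gear k returns to start when N is a multiple of T_k.
All gears at start simultaneously when N is a common multiple of [18, 12, 9]; the smallest such N is lcm(18, 12, 9).
Start: lcm = T0 = 18
Fold in T1=12: gcd(18, 12) = 6; lcm(18, 12) = 18 * 12 / 6 = 216 / 6 = 36
Fold in T2=9: gcd(36, 9) = 9; lcm(36, 9) = 36 * 9 / 9 = 324 / 9 = 36
Full cycle length = 36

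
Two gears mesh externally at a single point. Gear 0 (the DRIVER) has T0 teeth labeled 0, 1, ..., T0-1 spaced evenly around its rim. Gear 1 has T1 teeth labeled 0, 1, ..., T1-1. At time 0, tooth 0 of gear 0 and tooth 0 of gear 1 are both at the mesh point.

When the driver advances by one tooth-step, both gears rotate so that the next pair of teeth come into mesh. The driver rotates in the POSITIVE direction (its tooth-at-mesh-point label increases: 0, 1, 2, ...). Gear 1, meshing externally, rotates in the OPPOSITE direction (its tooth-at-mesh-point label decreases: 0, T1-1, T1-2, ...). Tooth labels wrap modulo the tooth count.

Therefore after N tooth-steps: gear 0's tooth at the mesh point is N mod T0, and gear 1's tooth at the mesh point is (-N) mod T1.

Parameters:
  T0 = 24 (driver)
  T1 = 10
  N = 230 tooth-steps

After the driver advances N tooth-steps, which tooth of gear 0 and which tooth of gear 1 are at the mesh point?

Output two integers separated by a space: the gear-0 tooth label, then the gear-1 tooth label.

Answer: 14 0

Derivation:
Gear 0 (driver, T0=24): tooth at mesh = N mod T0
  230 = 9 * 24 + 14, so 230 mod 24 = 14
  gear 0 tooth = 14
Gear 1 (driven, T1=10): tooth at mesh = (-N) mod T1
  230 = 23 * 10 + 0, so 230 mod 10 = 0
  (-230) mod 10 = 0
Mesh after 230 steps: gear-0 tooth 14 meets gear-1 tooth 0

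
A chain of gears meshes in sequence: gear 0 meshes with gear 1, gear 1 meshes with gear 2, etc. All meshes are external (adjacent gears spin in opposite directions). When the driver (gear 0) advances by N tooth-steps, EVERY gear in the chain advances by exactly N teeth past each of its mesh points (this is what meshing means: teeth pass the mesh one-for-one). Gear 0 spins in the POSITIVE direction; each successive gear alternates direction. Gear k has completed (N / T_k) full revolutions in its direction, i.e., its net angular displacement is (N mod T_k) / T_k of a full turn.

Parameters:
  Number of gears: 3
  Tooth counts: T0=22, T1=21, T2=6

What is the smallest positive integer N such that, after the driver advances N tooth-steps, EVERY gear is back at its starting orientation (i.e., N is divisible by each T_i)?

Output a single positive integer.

Answer: 462

Derivation:
Gear k returns to start when N is a multiple of T_k.
All gears at start simultaneously when N is a common multiple of [22, 21, 6]; the smallest such N is lcm(22, 21, 6).
Start: lcm = T0 = 22
Fold in T1=21: gcd(22, 21) = 1; lcm(22, 21) = 22 * 21 / 1 = 462 / 1 = 462
Fold in T2=6: gcd(462, 6) = 6; lcm(462, 6) = 462 * 6 / 6 = 2772 / 6 = 462
Full cycle length = 462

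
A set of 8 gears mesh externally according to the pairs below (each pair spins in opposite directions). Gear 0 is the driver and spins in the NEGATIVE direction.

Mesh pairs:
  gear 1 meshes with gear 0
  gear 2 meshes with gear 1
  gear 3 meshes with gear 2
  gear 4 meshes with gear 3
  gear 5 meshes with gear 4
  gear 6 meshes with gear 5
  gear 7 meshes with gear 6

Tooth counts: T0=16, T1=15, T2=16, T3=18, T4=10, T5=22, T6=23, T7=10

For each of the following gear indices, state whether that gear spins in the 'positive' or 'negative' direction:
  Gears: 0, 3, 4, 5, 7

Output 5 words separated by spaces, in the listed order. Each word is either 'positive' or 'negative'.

Answer: negative positive negative positive positive

Derivation:
Gear 0 (driver): negative (depth 0)
  gear 1: meshes with gear 0 -> depth 1 -> positive (opposite of gear 0)
  gear 2: meshes with gear 1 -> depth 2 -> negative (opposite of gear 1)
  gear 3: meshes with gear 2 -> depth 3 -> positive (opposite of gear 2)
  gear 4: meshes with gear 3 -> depth 4 -> negative (opposite of gear 3)
  gear 5: meshes with gear 4 -> depth 5 -> positive (opposite of gear 4)
  gear 6: meshes with gear 5 -> depth 6 -> negative (opposite of gear 5)
  gear 7: meshes with gear 6 -> depth 7 -> positive (opposite of gear 6)
Queried indices 0, 3, 4, 5, 7 -> negative, positive, negative, positive, positive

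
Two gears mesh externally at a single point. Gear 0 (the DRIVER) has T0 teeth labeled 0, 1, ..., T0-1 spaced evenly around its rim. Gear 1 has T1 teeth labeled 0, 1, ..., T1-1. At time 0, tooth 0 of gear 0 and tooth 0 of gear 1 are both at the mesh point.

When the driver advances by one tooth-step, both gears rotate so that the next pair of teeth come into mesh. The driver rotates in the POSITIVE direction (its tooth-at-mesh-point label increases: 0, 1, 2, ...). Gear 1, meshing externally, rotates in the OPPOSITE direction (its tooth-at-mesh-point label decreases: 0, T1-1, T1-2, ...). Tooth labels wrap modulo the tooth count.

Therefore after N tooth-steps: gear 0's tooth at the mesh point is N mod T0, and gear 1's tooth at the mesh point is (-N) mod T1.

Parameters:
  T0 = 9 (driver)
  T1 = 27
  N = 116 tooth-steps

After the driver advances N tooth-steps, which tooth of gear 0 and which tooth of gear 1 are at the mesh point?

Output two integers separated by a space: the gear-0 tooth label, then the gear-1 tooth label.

Gear 0 (driver, T0=9): tooth at mesh = N mod T0
  116 = 12 * 9 + 8, so 116 mod 9 = 8
  gear 0 tooth = 8
Gear 1 (driven, T1=27): tooth at mesh = (-N) mod T1
  116 = 4 * 27 + 8, so 116 mod 27 = 8
  (-116) mod 27 = (-8) mod 27 = 27 - 8 = 19
Mesh after 116 steps: gear-0 tooth 8 meets gear-1 tooth 19

Answer: 8 19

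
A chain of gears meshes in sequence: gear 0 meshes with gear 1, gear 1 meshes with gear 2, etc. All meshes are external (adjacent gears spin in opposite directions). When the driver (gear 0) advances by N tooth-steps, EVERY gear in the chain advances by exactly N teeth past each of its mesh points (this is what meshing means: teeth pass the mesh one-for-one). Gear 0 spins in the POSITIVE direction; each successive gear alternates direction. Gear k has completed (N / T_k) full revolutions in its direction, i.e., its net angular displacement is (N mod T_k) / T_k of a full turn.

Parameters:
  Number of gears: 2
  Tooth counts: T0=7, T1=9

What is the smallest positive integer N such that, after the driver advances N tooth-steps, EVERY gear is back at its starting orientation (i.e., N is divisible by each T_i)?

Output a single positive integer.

Answer: 63

Derivation:
Gear k returns to start when N is a multiple of T_k.
All gears at start simultaneously when N is a common multiple of [7, 9]; the smallest such N is lcm(7, 9).
Start: lcm = T0 = 7
Fold in T1=9: gcd(7, 9) = 1; lcm(7, 9) = 7 * 9 / 1 = 63 / 1 = 63
Full cycle length = 63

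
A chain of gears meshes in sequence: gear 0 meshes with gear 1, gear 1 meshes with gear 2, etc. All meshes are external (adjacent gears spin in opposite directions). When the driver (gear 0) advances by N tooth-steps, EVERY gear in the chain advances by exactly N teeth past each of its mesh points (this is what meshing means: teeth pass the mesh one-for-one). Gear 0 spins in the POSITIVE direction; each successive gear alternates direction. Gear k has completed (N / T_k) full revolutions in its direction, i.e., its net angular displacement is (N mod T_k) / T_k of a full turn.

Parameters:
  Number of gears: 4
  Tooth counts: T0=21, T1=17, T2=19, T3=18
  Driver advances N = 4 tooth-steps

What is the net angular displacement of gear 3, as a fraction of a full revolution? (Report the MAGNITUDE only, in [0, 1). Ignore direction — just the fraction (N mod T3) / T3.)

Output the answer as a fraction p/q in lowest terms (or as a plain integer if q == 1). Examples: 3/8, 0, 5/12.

Answer: 2/9

Derivation:
Chain of 4 gears, tooth counts: [21, 17, 19, 18]
  gear 0: T0=21, direction=positive, advance = 4 mod 21 = 4 teeth = 4/21 turn
  gear 1: T1=17, direction=negative, advance = 4 mod 17 = 4 teeth = 4/17 turn
  gear 2: T2=19, direction=positive, advance = 4 mod 19 = 4 teeth = 4/19 turn
  gear 3: T3=18, direction=negative, advance = 4 mod 18 = 4 teeth = 4/18 turn
Gear 3: 4 mod 18 = 4
Fraction = 4 / 18 = 2/9 (gcd(4,18)=2) = 2/9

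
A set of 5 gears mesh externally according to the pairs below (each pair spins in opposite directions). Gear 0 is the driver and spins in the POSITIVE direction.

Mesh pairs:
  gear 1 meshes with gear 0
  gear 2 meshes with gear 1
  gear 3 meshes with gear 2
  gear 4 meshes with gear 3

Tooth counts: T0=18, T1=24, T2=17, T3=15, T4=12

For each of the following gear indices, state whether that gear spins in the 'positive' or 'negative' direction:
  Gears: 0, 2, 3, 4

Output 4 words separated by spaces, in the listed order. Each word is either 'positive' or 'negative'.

Gear 0 (driver): positive (depth 0)
  gear 1: meshes with gear 0 -> depth 1 -> negative (opposite of gear 0)
  gear 2: meshes with gear 1 -> depth 2 -> positive (opposite of gear 1)
  gear 3: meshes with gear 2 -> depth 3 -> negative (opposite of gear 2)
  gear 4: meshes with gear 3 -> depth 4 -> positive (opposite of gear 3)
Queried indices 0, 2, 3, 4 -> positive, positive, negative, positive

Answer: positive positive negative positive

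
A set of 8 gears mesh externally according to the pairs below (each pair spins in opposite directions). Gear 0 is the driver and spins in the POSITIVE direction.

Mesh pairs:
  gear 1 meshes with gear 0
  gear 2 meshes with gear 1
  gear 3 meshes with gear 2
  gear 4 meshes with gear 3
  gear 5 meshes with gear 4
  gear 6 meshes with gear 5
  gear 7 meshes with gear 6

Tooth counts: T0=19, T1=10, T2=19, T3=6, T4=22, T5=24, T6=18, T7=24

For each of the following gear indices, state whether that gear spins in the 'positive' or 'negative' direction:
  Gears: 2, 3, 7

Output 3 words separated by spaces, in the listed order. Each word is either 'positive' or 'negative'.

Gear 0 (driver): positive (depth 0)
  gear 1: meshes with gear 0 -> depth 1 -> negative (opposite of gear 0)
  gear 2: meshes with gear 1 -> depth 2 -> positive (opposite of gear 1)
  gear 3: meshes with gear 2 -> depth 3 -> negative (opposite of gear 2)
  gear 4: meshes with gear 3 -> depth 4 -> positive (opposite of gear 3)
  gear 5: meshes with gear 4 -> depth 5 -> negative (opposite of gear 4)
  gear 6: meshes with gear 5 -> depth 6 -> positive (opposite of gear 5)
  gear 7: meshes with gear 6 -> depth 7 -> negative (opposite of gear 6)
Queried indices 2, 3, 7 -> positive, negative, negative

Answer: positive negative negative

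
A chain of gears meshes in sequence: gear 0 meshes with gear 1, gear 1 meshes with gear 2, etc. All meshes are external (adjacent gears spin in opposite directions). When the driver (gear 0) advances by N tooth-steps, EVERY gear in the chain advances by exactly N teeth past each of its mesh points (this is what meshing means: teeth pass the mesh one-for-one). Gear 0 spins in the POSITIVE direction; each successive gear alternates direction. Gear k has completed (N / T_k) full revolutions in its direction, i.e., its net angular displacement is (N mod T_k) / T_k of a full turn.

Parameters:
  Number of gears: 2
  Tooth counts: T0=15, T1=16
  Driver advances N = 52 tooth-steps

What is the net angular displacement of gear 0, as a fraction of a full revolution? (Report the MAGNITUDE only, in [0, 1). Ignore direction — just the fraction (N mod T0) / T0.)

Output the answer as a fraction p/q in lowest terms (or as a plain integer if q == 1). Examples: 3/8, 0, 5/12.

Answer: 7/15

Derivation:
Chain of 2 gears, tooth counts: [15, 16]
  gear 0: T0=15, direction=positive, advance = 52 mod 15 = 7 teeth = 7/15 turn
  gear 1: T1=16, direction=negative, advance = 52 mod 16 = 4 teeth = 4/16 turn
Gear 0: 52 mod 15 = 7
Fraction = 7 / 15 = 7/15 (gcd(7,15)=1) = 7/15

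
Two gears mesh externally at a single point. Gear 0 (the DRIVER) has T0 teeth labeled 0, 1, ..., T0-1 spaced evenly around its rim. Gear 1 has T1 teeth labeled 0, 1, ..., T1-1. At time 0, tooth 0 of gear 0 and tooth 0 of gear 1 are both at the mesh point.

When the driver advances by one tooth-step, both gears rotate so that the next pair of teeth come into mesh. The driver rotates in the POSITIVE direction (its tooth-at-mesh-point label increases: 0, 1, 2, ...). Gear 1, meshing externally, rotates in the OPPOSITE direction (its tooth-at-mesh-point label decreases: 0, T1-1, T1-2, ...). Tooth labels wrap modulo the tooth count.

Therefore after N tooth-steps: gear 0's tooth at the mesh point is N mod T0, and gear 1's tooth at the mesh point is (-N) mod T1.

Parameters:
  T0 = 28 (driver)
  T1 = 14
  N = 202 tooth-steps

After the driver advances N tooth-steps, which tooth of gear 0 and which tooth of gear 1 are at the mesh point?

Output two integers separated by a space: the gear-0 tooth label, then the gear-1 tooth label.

Gear 0 (driver, T0=28): tooth at mesh = N mod T0
  202 = 7 * 28 + 6, so 202 mod 28 = 6
  gear 0 tooth = 6
Gear 1 (driven, T1=14): tooth at mesh = (-N) mod T1
  202 = 14 * 14 + 6, so 202 mod 14 = 6
  (-202) mod 14 = (-6) mod 14 = 14 - 6 = 8
Mesh after 202 steps: gear-0 tooth 6 meets gear-1 tooth 8

Answer: 6 8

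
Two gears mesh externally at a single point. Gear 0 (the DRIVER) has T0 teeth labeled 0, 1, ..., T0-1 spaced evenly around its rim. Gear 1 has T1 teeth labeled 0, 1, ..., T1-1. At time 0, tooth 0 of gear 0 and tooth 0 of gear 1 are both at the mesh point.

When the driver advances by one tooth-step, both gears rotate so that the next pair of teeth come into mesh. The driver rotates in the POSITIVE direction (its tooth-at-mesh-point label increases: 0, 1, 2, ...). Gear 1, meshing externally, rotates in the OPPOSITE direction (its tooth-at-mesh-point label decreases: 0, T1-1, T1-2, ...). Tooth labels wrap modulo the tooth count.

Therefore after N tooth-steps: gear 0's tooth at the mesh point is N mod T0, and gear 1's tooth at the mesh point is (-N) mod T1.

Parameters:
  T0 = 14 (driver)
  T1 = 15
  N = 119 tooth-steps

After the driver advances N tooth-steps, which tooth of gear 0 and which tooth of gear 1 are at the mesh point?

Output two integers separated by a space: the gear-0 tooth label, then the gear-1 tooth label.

Answer: 7 1

Derivation:
Gear 0 (driver, T0=14): tooth at mesh = N mod T0
  119 = 8 * 14 + 7, so 119 mod 14 = 7
  gear 0 tooth = 7
Gear 1 (driven, T1=15): tooth at mesh = (-N) mod T1
  119 = 7 * 15 + 14, so 119 mod 15 = 14
  (-119) mod 15 = (-14) mod 15 = 15 - 14 = 1
Mesh after 119 steps: gear-0 tooth 7 meets gear-1 tooth 1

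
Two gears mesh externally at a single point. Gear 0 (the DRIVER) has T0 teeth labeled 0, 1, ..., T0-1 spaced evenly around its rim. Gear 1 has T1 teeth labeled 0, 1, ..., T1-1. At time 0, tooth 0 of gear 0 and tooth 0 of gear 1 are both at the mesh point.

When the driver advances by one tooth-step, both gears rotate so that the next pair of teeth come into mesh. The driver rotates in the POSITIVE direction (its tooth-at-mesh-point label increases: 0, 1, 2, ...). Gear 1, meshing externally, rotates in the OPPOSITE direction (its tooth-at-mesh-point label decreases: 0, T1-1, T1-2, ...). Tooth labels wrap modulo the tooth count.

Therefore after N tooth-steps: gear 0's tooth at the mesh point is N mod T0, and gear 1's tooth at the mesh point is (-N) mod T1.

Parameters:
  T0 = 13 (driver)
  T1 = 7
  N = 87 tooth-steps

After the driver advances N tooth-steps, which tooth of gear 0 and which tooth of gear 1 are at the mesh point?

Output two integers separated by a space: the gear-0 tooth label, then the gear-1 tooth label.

Gear 0 (driver, T0=13): tooth at mesh = N mod T0
  87 = 6 * 13 + 9, so 87 mod 13 = 9
  gear 0 tooth = 9
Gear 1 (driven, T1=7): tooth at mesh = (-N) mod T1
  87 = 12 * 7 + 3, so 87 mod 7 = 3
  (-87) mod 7 = (-3) mod 7 = 7 - 3 = 4
Mesh after 87 steps: gear-0 tooth 9 meets gear-1 tooth 4

Answer: 9 4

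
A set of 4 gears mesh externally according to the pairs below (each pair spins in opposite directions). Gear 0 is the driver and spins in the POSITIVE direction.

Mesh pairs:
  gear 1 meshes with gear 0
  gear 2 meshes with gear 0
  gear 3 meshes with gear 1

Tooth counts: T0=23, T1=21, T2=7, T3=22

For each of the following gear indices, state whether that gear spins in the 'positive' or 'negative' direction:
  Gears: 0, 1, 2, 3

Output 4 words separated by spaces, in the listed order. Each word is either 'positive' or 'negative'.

Answer: positive negative negative positive

Derivation:
Gear 0 (driver): positive (depth 0)
  gear 1: meshes with gear 0 -> depth 1 -> negative (opposite of gear 0)
  gear 2: meshes with gear 0 -> depth 1 -> negative (opposite of gear 0)
  gear 3: meshes with gear 1 -> depth 2 -> positive (opposite of gear 1)
Queried indices 0, 1, 2, 3 -> positive, negative, negative, positive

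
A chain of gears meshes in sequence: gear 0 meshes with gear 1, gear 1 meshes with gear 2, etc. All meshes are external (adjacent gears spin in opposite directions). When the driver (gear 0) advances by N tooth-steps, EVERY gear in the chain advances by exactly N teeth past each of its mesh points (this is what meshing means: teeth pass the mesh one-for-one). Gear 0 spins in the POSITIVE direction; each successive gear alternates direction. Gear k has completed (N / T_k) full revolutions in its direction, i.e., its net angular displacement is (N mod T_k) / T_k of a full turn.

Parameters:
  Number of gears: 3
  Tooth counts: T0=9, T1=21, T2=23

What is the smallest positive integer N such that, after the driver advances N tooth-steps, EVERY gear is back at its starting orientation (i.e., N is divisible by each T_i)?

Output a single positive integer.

Gear k returns to start when N is a multiple of T_k.
All gears at start simultaneously when N is a common multiple of [9, 21, 23]; the smallest such N is lcm(9, 21, 23).
Start: lcm = T0 = 9
Fold in T1=21: gcd(9, 21) = 3; lcm(9, 21) = 9 * 21 / 3 = 189 / 3 = 63
Fold in T2=23: gcd(63, 23) = 1; lcm(63, 23) = 63 * 23 / 1 = 1449 / 1 = 1449
Full cycle length = 1449

Answer: 1449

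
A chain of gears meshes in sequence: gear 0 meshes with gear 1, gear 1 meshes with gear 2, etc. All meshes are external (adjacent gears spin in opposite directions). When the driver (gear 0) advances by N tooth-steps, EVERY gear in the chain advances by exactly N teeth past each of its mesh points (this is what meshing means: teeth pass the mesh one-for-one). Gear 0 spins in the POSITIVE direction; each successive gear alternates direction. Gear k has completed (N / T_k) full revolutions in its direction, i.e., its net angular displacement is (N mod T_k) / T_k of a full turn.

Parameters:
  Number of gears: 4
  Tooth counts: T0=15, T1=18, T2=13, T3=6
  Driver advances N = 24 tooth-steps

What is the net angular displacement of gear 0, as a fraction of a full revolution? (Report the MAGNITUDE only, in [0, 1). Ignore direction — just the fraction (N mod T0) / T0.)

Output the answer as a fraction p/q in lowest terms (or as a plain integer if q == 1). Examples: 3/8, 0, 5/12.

Answer: 3/5

Derivation:
Chain of 4 gears, tooth counts: [15, 18, 13, 6]
  gear 0: T0=15, direction=positive, advance = 24 mod 15 = 9 teeth = 9/15 turn
  gear 1: T1=18, direction=negative, advance = 24 mod 18 = 6 teeth = 6/18 turn
  gear 2: T2=13, direction=positive, advance = 24 mod 13 = 11 teeth = 11/13 turn
  gear 3: T3=6, direction=negative, advance = 24 mod 6 = 0 teeth = 0/6 turn
Gear 0: 24 mod 15 = 9
Fraction = 9 / 15 = 3/5 (gcd(9,15)=3) = 3/5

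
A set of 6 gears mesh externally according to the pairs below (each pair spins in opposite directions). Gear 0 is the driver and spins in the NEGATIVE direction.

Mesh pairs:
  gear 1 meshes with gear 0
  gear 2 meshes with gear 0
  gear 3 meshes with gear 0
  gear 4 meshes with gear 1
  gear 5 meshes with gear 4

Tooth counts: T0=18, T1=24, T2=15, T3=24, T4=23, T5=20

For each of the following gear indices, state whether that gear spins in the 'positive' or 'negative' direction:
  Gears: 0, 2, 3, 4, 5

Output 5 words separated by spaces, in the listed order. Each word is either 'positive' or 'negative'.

Gear 0 (driver): negative (depth 0)
  gear 1: meshes with gear 0 -> depth 1 -> positive (opposite of gear 0)
  gear 2: meshes with gear 0 -> depth 1 -> positive (opposite of gear 0)
  gear 3: meshes with gear 0 -> depth 1 -> positive (opposite of gear 0)
  gear 4: meshes with gear 1 -> depth 2 -> negative (opposite of gear 1)
  gear 5: meshes with gear 4 -> depth 3 -> positive (opposite of gear 4)
Queried indices 0, 2, 3, 4, 5 -> negative, positive, positive, negative, positive

Answer: negative positive positive negative positive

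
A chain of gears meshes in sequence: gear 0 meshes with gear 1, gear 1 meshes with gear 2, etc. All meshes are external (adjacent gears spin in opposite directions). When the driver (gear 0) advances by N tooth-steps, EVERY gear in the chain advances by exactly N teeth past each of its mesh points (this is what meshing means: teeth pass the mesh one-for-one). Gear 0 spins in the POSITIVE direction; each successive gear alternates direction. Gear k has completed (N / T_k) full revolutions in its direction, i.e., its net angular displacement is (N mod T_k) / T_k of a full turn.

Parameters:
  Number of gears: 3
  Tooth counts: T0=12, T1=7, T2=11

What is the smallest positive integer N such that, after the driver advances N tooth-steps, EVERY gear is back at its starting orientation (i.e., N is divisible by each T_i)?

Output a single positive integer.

Gear k returns to start when N is a multiple of T_k.
All gears at start simultaneously when N is a common multiple of [12, 7, 11]; the smallest such N is lcm(12, 7, 11).
Start: lcm = T0 = 12
Fold in T1=7: gcd(12, 7) = 1; lcm(12, 7) = 12 * 7 / 1 = 84 / 1 = 84
Fold in T2=11: gcd(84, 11) = 1; lcm(84, 11) = 84 * 11 / 1 = 924 / 1 = 924
Full cycle length = 924

Answer: 924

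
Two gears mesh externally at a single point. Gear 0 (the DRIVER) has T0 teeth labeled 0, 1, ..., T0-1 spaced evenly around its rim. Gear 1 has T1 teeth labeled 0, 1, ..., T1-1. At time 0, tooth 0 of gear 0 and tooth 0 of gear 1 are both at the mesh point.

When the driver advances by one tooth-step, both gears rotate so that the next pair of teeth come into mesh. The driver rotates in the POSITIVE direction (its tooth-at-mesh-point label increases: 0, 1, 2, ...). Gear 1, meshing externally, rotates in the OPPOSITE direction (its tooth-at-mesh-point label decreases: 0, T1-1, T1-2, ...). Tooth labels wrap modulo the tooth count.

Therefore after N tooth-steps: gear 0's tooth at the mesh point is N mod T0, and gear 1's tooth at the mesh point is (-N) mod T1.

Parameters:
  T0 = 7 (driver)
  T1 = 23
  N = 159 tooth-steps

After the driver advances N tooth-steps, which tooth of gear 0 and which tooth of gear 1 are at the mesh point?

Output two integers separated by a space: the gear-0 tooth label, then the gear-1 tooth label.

Gear 0 (driver, T0=7): tooth at mesh = N mod T0
  159 = 22 * 7 + 5, so 159 mod 7 = 5
  gear 0 tooth = 5
Gear 1 (driven, T1=23): tooth at mesh = (-N) mod T1
  159 = 6 * 23 + 21, so 159 mod 23 = 21
  (-159) mod 23 = (-21) mod 23 = 23 - 21 = 2
Mesh after 159 steps: gear-0 tooth 5 meets gear-1 tooth 2

Answer: 5 2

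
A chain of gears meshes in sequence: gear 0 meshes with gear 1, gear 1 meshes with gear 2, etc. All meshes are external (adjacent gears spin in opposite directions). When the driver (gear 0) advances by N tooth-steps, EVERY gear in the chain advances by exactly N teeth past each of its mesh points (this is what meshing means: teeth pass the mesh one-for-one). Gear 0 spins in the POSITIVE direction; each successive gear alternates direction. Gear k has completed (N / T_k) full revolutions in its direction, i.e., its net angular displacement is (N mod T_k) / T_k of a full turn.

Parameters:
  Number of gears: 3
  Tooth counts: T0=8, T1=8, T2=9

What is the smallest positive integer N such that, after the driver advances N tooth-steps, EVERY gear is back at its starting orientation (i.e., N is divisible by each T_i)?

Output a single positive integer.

Gear k returns to start when N is a multiple of T_k.
All gears at start simultaneously when N is a common multiple of [8, 8, 9]; the smallest such N is lcm(8, 8, 9).
Start: lcm = T0 = 8
Fold in T1=8: gcd(8, 8) = 8; lcm(8, 8) = 8 * 8 / 8 = 64 / 8 = 8
Fold in T2=9: gcd(8, 9) = 1; lcm(8, 9) = 8 * 9 / 1 = 72 / 1 = 72
Full cycle length = 72

Answer: 72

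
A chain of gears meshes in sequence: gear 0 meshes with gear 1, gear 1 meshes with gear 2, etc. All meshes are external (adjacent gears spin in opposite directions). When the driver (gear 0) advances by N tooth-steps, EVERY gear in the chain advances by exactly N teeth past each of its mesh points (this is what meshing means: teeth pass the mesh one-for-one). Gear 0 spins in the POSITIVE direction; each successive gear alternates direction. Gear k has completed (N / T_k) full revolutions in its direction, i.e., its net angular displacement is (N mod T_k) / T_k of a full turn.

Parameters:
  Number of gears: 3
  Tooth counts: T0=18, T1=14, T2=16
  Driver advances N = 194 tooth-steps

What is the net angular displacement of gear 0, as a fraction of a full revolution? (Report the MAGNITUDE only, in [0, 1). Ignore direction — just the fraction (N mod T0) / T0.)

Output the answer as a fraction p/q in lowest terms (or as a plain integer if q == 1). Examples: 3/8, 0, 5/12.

Chain of 3 gears, tooth counts: [18, 14, 16]
  gear 0: T0=18, direction=positive, advance = 194 mod 18 = 14 teeth = 14/18 turn
  gear 1: T1=14, direction=negative, advance = 194 mod 14 = 12 teeth = 12/14 turn
  gear 2: T2=16, direction=positive, advance = 194 mod 16 = 2 teeth = 2/16 turn
Gear 0: 194 mod 18 = 14
Fraction = 14 / 18 = 7/9 (gcd(14,18)=2) = 7/9

Answer: 7/9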